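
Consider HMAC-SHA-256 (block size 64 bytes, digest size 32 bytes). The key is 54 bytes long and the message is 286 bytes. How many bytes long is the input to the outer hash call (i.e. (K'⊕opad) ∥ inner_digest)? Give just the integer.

Key is 54 ≤ 64 bytes, zero-padded: |K'| = 64.
Outer input = (K'⊕opad) ∥ H(inner) → 64 + 32 = 96 bytes.

96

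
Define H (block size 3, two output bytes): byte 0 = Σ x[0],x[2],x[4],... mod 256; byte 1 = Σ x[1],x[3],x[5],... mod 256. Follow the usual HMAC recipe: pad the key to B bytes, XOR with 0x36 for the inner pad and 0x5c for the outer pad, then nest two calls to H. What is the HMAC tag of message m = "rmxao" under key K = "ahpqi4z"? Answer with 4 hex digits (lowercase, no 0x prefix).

d8d7

Key "ahpqi4z" = 61 68 70 71 69 34 7a is 7 bytes > B = 3, so hash it first: H(key) = b4 0d, then zero-pad to 3 bytes: K' = b4 0d 00.
K' ⊕ ipad = 82 3b 36.  K' ⊕ opad = e8 51 5c.
Inner input = (K'⊕ipad) ∥ m = 82 3b 36 ∥ 72 6d 78 61 6f.
Inner hash: even-index sum = 390 mod 256 = 134; odd-index sum = 404 mod 256 = 148 → 86 94.
Outer input = (K'⊕opad) ∥ inner = e8 51 5c ∥ 86 94.
Outer hash (tag): even-index sum = 472 mod 256 = 216; odd-index sum = 215 mod 256 = 215 → d8 d7.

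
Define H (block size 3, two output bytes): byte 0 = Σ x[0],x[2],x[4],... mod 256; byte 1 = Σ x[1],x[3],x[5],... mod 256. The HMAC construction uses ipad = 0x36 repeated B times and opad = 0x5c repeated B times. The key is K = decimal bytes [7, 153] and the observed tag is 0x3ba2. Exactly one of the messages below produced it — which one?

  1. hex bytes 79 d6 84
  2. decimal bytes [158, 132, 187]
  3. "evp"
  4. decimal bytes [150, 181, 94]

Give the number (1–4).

Key decimal bytes [7, 153] = 07 99 is 2 bytes ≤ B = 3; zero-pad to 3 bytes: K' = 07 99 00.
K' ⊕ ipad = 31 af 36; K' ⊕ opad = 5b c5 5c.
m1: inner = H(31 af 36 79 d6 84) = 3d ac; tag = H(5b c5 5c 3d ac) = 6302
m2: inner = H(31 af 36 9e 84 bb) = eb 08; tag = H(5b c5 5c eb 08) = bfb0
m3: inner = H(31 af 36 65 76 70) = dd 84; tag = H(5b c5 5c dd 84) = 3ba2 ← matches
m4: inner = H(31 af 36 96 b5 5e) = 1c a3; tag = H(5b c5 5c 1c a3) = 5ae1

3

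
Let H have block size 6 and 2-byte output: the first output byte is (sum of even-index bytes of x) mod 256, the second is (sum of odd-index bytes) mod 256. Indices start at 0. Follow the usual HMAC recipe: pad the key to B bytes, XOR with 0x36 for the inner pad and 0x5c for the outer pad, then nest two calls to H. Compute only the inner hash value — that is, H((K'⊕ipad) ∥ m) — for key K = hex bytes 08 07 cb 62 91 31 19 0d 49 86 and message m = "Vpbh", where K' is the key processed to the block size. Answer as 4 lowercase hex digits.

145f

Key hex bytes 08 07 cb 62 91 31 19 0d 49 86 is 10 bytes > B = 6, so hash it first: H(key) = c6 2d, then zero-pad to 6 bytes: K' = c6 2d 00 00 00 00.
K' ⊕ ipad = f0 1b 36 36 36 36.
Inner input = f0 1b 36 36 36 36 ∥ 56 70 62 68.
Inner hash: even-index sum = 532 mod 256 = 20; odd-index sum = 351 mod 256 = 95 → 14 5f.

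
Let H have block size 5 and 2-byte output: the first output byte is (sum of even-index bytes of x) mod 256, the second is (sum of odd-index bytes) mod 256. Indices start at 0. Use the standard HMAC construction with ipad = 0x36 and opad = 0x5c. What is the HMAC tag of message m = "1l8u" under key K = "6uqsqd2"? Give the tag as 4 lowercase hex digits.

e735

Key "6uqsqd2" = 36 75 71 73 71 64 32 is 7 bytes > B = 5, so hash it first: H(key) = 4a 4c, then zero-pad to 5 bytes: K' = 4a 4c 00 00 00.
K' ⊕ ipad = 7c 7a 36 36 36.  K' ⊕ opad = 16 10 5c 5c 5c.
Inner input = (K'⊕ipad) ∥ m = 7c 7a 36 36 36 ∥ 31 6c 38 75.
Inner hash: even-index sum = 457 mod 256 = 201; odd-index sum = 281 mod 256 = 25 → c9 19.
Outer input = (K'⊕opad) ∥ inner = 16 10 5c 5c 5c ∥ c9 19.
Outer hash (tag): even-index sum = 231 mod 256 = 231; odd-index sum = 309 mod 256 = 53 → e7 35.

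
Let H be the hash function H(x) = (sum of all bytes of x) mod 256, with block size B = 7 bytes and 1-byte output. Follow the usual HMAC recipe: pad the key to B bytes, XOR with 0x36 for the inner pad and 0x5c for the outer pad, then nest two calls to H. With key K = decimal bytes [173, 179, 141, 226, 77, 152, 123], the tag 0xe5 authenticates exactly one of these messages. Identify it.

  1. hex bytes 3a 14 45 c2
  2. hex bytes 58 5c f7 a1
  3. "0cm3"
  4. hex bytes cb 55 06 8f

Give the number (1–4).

Key decimal bytes [173, 179, 141, 226, 77, 152, 123] = ad b3 8d e2 4d 98 7b is exactly B = 7 bytes: K' = ad b3 8d e2 4d 98 7b.
K' ⊕ ipad = 9b 85 bb d4 7b ae 4d; K' ⊕ opad = f1 ef d1 be 11 c4 27.
m1: inner = H(9b 85 bb d4 7b ae 4d 3a 14 45 c2) = 7a; tag = H(f1 ef d1 be 11 c4 27 7a) = e5 ← matches
m2: inner = H(9b 85 bb d4 7b ae 4d 58 5c f7 a1) = 71; tag = H(f1 ef d1 be 11 c4 27 71) = dc
m3: inner = H(9b 85 bb d4 7b ae 4d 30 63 6d 33) = 58; tag = H(f1 ef d1 be 11 c4 27 58) = c3
m4: inner = H(9b 85 bb d4 7b ae 4d cb 55 06 8f) = da; tag = H(f1 ef d1 be 11 c4 27 da) = 45

1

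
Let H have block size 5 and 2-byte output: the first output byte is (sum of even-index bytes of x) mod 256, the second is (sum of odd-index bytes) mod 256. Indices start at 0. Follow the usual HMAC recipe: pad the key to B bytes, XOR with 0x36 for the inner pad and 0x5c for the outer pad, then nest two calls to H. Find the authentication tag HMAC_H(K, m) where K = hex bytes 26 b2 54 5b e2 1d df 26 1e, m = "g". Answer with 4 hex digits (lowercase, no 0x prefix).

Key hex bytes 26 b2 54 5b e2 1d df 26 1e is 9 bytes > B = 5, so hash it first: H(key) = 59 50, then zero-pad to 5 bytes: K' = 59 50 00 00 00.
K' ⊕ ipad = 6f 66 36 36 36.  K' ⊕ opad = 05 0c 5c 5c 5c.
Inner input = (K'⊕ipad) ∥ m = 6f 66 36 36 36 ∥ 67.
Inner hash: even-index sum = 219 mod 256 = 219; odd-index sum = 259 mod 256 = 3 → db 03.
Outer input = (K'⊕opad) ∥ inner = 05 0c 5c 5c 5c ∥ db 03.
Outer hash (tag): even-index sum = 192 mod 256 = 192; odd-index sum = 323 mod 256 = 67 → c0 43.

c043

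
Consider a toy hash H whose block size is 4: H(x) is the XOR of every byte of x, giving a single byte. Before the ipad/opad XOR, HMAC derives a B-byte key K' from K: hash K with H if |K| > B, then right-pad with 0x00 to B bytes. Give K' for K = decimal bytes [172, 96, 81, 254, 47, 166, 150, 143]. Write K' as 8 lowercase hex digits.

|K| = 8 > B = 4, so first hash the key.
H(K): XOR ac⊕60⊕51⊕fe⊕2f⊕a6⊕96⊕8f = f3.
Zero-pad H(K) = f3 to 4 bytes: K' = f3 00 00 00.

f3000000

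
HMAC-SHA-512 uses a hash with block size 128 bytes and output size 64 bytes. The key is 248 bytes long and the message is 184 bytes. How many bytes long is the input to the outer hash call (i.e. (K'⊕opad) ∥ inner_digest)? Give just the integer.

Key is 248 > 128 bytes, so it is hashed to 64 bytes then zero-padded to 128: |K'| = 128.
Outer input = (K'⊕opad) ∥ H(inner) → 128 + 64 = 192 bytes.

192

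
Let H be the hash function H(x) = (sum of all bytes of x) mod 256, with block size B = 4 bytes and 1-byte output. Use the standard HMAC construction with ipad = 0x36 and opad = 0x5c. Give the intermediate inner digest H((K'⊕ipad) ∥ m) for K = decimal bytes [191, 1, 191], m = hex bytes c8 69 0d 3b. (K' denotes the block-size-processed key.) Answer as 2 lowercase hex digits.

f8

Key decimal bytes [191, 1, 191] = bf 01 bf is 3 bytes ≤ B = 4; zero-pad to 4 bytes: K' = bf 01 bf 00.
K' ⊕ ipad = 89 37 89 36.
Inner input = 89 37 89 36 ∥ c8 69 0d 3b.
Inner hash: sum = 137+55+137+54+200+105+13+59 = 760; mod 256 = 248 → f8.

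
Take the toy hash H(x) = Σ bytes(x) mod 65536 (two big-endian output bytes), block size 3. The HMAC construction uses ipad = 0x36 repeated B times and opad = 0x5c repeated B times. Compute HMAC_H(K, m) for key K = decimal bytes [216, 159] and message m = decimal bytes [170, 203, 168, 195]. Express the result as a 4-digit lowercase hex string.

Key decimal bytes [216, 159] = d8 9f is 2 bytes ≤ B = 3; zero-pad to 3 bytes: K' = d8 9f 00.
K' ⊕ ipad = ee a9 36.  K' ⊕ opad = 84 c3 5c.
Inner input = (K'⊕ipad) ∥ m = ee a9 36 ∥ aa cb a8 c3.
Inner hash: sum = 238+169+54+170+203+168+195 = 1197 → 04 ad.
Outer input = (K'⊕opad) ∥ inner = 84 c3 5c ∥ 04 ad.
Outer hash (tag): sum = 132+195+92+4+173 = 596 → 02 54.

0254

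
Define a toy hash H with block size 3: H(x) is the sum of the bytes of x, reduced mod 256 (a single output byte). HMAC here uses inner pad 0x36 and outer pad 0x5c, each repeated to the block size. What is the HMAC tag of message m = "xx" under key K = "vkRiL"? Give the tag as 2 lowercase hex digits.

a6

Key "vkRiL" = 76 6b 52 69 4c is 5 bytes > B = 3, so hash it first: H(key) = e8, then zero-pad to 3 bytes: K' = e8 00 00.
K' ⊕ ipad = de 36 36.  K' ⊕ opad = b4 5c 5c.
Inner input = (K'⊕ipad) ∥ m = de 36 36 ∥ 78 78.
Inner hash: sum = 222+54+54+120+120 = 570; mod 256 = 58 → 3a.
Outer input = (K'⊕opad) ∥ inner = b4 5c 5c ∥ 3a.
Outer hash (tag): sum = 180+92+92+58 = 422; mod 256 = 166 → a6.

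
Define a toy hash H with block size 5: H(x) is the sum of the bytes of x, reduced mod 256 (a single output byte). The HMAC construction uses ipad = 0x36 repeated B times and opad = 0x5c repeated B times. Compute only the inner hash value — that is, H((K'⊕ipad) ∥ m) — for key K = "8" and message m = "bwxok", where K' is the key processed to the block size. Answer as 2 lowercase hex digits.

11

Key "8" = 38 is 1 byte ≤ B = 5; zero-pad to 5 bytes: K' = 38 00 00 00 00.
K' ⊕ ipad = 0e 36 36 36 36.
Inner input = 0e 36 36 36 36 ∥ 62 77 78 6f 6b.
Inner hash: sum = 14+54+54+54+54+98+119+120+111+107 = 785; mod 256 = 17 → 11.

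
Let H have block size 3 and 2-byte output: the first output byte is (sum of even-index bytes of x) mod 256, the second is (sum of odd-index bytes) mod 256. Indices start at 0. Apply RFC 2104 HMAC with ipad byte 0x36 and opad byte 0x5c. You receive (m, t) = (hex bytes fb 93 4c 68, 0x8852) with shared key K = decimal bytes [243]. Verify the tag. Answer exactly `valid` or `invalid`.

Key decimal bytes [243] = f3 is 1 byte ≤ B = 3; zero-pad to 3 bytes: K' = f3 00 00.
K' ⊕ ipad = c5 36 36; K' ⊕ opad = af 5c 5c.
Inner hash: even-index sum = 502 mod 256 = 246; odd-index sum = 381 mod 256 = 125 → f6 7d.
Outer hash (recomputed tag): even-index sum = 392 mod 256 = 136; odd-index sum = 338 mod 256 = 82 → 88 52.
Recomputed tag = 8852; claimed = 8852 → match.

valid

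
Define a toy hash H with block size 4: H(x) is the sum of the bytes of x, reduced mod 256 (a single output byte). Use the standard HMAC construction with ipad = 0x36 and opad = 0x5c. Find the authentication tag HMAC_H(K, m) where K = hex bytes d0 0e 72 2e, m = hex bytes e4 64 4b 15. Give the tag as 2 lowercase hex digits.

a0

Key hex bytes d0 0e 72 2e is exactly B = 4 bytes: K' = d0 0e 72 2e.
K' ⊕ ipad = e6 38 44 18.  K' ⊕ opad = 8c 52 2e 72.
Inner input = (K'⊕ipad) ∥ m = e6 38 44 18 ∥ e4 64 4b 15.
Inner hash: sum = 230+56+68+24+228+100+75+21 = 802; mod 256 = 34 → 22.
Outer input = (K'⊕opad) ∥ inner = 8c 52 2e 72 ∥ 22.
Outer hash (tag): sum = 140+82+46+114+34 = 416; mod 256 = 160 → a0.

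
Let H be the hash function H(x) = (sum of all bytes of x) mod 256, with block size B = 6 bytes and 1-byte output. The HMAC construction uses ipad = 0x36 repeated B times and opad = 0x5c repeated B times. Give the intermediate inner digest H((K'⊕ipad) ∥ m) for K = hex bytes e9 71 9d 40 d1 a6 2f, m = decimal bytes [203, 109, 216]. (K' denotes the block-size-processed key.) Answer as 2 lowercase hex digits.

Key hex bytes e9 71 9d 40 d1 a6 2f is 7 bytes > B = 6, so hash it first: H(key) = dd, then zero-pad to 6 bytes: K' = dd 00 00 00 00 00.
K' ⊕ ipad = eb 36 36 36 36 36.
Inner input = eb 36 36 36 36 36 ∥ cb 6d d8.
Inner hash: sum = 235+54+54+54+54+54+203+109+216 = 1033; mod 256 = 9 → 09.

09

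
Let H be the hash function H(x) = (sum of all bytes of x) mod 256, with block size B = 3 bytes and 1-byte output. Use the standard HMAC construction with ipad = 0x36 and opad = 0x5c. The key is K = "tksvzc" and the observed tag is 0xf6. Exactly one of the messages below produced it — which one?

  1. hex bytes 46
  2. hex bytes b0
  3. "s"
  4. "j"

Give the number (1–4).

1

Key "tksvzc" = 74 6b 73 76 7a 63 is 6 bytes > B = 3, so hash it first: H(key) = a5, then zero-pad to 3 bytes: K' = a5 00 00.
K' ⊕ ipad = 93 36 36; K' ⊕ opad = f9 5c 5c.
m1: inner = H(93 36 36 46) = 45; tag = H(f9 5c 5c 45) = f6 ← matches
m2: inner = H(93 36 36 b0) = af; tag = H(f9 5c 5c af) = 60
m3: inner = H(93 36 36 73) = 72; tag = H(f9 5c 5c 72) = 23
m4: inner = H(93 36 36 6a) = 69; tag = H(f9 5c 5c 69) = 1a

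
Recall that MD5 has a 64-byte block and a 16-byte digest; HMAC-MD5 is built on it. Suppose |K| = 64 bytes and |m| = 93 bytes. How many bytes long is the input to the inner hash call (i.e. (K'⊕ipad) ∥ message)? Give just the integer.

157

Key is 64 ≤ 64 bytes, zero-padded: |K'| = 64.
Inner input = (K'⊕ipad) ∥ m → 64 + 93 = 157 bytes.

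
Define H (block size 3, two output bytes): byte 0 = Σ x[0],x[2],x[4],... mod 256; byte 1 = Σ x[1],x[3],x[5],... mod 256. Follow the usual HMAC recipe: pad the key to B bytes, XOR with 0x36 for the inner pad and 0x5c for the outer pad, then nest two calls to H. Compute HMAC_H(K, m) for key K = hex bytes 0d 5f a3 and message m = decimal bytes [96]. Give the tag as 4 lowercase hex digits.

Key hex bytes 0d 5f a3 is exactly B = 3 bytes: K' = 0d 5f a3.
K' ⊕ ipad = 3b 69 95.  K' ⊕ opad = 51 03 ff.
Inner input = (K'⊕ipad) ∥ m = 3b 69 95 ∥ 60.
Inner hash: even-index sum = 208 mod 256 = 208; odd-index sum = 201 mod 256 = 201 → d0 c9.
Outer input = (K'⊕opad) ∥ inner = 51 03 ff ∥ d0 c9.
Outer hash (tag): even-index sum = 537 mod 256 = 25; odd-index sum = 211 mod 256 = 211 → 19 d3.

19d3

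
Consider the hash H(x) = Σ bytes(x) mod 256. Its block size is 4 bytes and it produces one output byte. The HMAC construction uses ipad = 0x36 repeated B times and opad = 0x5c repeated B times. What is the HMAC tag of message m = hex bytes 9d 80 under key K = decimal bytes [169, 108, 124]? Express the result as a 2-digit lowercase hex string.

37

Key decimal bytes [169, 108, 124] = a9 6c 7c is 3 bytes ≤ B = 4; zero-pad to 4 bytes: K' = a9 6c 7c 00.
K' ⊕ ipad = 9f 5a 4a 36.  K' ⊕ opad = f5 30 20 5c.
Inner input = (K'⊕ipad) ∥ m = 9f 5a 4a 36 ∥ 9d 80.
Inner hash: sum = 159+90+74+54+157+128 = 662; mod 256 = 150 → 96.
Outer input = (K'⊕opad) ∥ inner = f5 30 20 5c ∥ 96.
Outer hash (tag): sum = 245+48+32+92+150 = 567; mod 256 = 55 → 37.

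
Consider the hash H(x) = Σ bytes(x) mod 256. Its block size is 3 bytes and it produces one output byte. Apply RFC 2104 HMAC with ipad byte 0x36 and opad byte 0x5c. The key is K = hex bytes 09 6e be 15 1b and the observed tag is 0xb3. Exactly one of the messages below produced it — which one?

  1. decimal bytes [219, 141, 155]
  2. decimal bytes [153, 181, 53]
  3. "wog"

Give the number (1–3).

1

Key hex bytes 09 6e be 15 1b is 5 bytes > B = 3, so hash it first: H(key) = 65, then zero-pad to 3 bytes: K' = 65 00 00.
K' ⊕ ipad = 53 36 36; K' ⊕ opad = 39 5c 5c.
m1: inner = H(53 36 36 db 8d 9b) = c2; tag = H(39 5c 5c c2) = b3 ← matches
m2: inner = H(53 36 36 99 b5 35) = 42; tag = H(39 5c 5c 42) = 33
m3: inner = H(53 36 36 77 6f 67) = 0c; tag = H(39 5c 5c 0c) = fd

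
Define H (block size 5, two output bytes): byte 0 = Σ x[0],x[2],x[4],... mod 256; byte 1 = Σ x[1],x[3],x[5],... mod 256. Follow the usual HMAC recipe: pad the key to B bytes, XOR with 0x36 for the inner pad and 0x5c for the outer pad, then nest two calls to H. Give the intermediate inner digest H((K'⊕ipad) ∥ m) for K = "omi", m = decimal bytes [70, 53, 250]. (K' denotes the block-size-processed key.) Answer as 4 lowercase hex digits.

23d1

Key "omi" = 6f 6d 69 is 3 bytes ≤ B = 5; zero-pad to 5 bytes: K' = 6f 6d 69 00 00.
K' ⊕ ipad = 59 5b 5f 36 36.
Inner input = 59 5b 5f 36 36 ∥ 46 35 fa.
Inner hash: even-index sum = 291 mod 256 = 35; odd-index sum = 465 mod 256 = 209 → 23 d1.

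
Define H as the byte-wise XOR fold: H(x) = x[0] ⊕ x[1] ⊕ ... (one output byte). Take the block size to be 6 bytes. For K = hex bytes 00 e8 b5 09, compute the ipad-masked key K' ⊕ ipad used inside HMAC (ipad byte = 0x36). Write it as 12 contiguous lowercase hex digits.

36de833f3636

Key hex bytes 00 e8 b5 09 is 4 bytes ≤ B = 6; zero-pad to 6 bytes: K' = 00 e8 b5 09 00 00.
XOR each byte with 0x36: 00⊕36=36, e8⊕36=de, b5⊕36=83, 09⊕36=3f, 00⊕36=36, 00⊕36=36.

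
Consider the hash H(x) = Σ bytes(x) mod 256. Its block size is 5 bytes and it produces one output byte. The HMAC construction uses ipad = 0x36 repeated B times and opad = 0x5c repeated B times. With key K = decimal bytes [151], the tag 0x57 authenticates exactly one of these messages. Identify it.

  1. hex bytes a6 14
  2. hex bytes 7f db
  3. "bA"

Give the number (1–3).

Key decimal bytes [151] = 97 is 1 byte ≤ B = 5; zero-pad to 5 bytes: K' = 97 00 00 00 00.
K' ⊕ ipad = a1 36 36 36 36; K' ⊕ opad = cb 5c 5c 5c 5c.
m1: inner = H(a1 36 36 36 36 a6 14) = 33; tag = H(cb 5c 5c 5c 5c 33) = 6e
m2: inner = H(a1 36 36 36 36 7f db) = d3; tag = H(cb 5c 5c 5c 5c d3) = 0e
m3: inner = H(a1 36 36 36 36 62 41) = 1c; tag = H(cb 5c 5c 5c 5c 1c) = 57 ← matches

3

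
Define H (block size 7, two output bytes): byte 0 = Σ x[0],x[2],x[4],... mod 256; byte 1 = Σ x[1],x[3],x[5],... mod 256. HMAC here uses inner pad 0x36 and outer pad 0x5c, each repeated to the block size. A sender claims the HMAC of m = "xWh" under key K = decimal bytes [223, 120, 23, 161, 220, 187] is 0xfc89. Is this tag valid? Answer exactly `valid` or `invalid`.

Key decimal bytes [223, 120, 23, 161, 220, 187] = df 78 17 a1 dc bb is 6 bytes ≤ B = 7; zero-pad to 7 bytes: K' = df 78 17 a1 dc bb 00.
K' ⊕ ipad = e9 4e 21 97 ea 8d 36; K' ⊕ opad = 83 24 4b fd 80 e7 5c.
Inner hash: even-index sum = 641 mod 256 = 129; odd-index sum = 594 mod 256 = 82 → 81 52.
Outer hash (recomputed tag): even-index sum = 508 mod 256 = 252; odd-index sum = 649 mod 256 = 137 → fc 89.
Recomputed tag = fc89; claimed = fc89 → match.

valid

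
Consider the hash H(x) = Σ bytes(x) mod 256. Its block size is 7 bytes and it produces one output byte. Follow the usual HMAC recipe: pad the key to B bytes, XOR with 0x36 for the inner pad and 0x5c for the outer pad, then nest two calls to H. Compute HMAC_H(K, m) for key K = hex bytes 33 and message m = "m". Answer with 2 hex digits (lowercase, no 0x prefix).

Key hex bytes 33 is 1 byte ≤ B = 7; zero-pad to 7 bytes: K' = 33 00 00 00 00 00 00.
K' ⊕ ipad = 05 36 36 36 36 36 36.  K' ⊕ opad = 6f 5c 5c 5c 5c 5c 5c.
Inner input = (K'⊕ipad) ∥ m = 05 36 36 36 36 36 36 ∥ 6d.
Inner hash: sum = 5+54+54+54+54+54+54+109 = 438; mod 256 = 182 → b6.
Outer input = (K'⊕opad) ∥ inner = 6f 5c 5c 5c 5c 5c 5c ∥ b6.
Outer hash (tag): sum = 111+92+92+92+92+92+92+182 = 845; mod 256 = 77 → 4d.

4d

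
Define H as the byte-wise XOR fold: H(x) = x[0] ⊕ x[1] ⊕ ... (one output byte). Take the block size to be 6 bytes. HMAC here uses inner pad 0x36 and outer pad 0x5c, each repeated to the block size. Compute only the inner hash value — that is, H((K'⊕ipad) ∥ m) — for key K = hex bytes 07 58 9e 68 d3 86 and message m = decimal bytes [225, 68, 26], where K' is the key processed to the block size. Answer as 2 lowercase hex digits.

43

Key hex bytes 07 58 9e 68 d3 86 is exactly B = 6 bytes: K' = 07 58 9e 68 d3 86.
K' ⊕ ipad = 31 6e a8 5e e5 b0.
Inner input = 31 6e a8 5e e5 b0 ∥ e1 44 1a.
Inner hash: XOR 31⊕6e⊕a8⊕5e⊕e5⊕b0⊕e1⊕44⊕1a = 43.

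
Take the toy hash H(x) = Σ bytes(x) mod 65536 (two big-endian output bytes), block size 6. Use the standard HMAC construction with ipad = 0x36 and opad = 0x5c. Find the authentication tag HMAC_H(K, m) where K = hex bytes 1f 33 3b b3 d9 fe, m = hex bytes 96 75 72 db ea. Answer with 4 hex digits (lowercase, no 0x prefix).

03ed

Key hex bytes 1f 33 3b b3 d9 fe is exactly B = 6 bytes: K' = 1f 33 3b b3 d9 fe.
K' ⊕ ipad = 29 05 0d 85 ef c8.  K' ⊕ opad = 43 6f 67 ef 85 a2.
Inner input = (K'⊕ipad) ∥ m = 29 05 0d 85 ef c8 ∥ 96 75 72 db ea.
Inner hash: sum = 41+5+13+133+239+200+150+117+114+219+234 = 1465 → 05 b9.
Outer input = (K'⊕opad) ∥ inner = 43 6f 67 ef 85 a2 ∥ 05 b9.
Outer hash (tag): sum = 67+111+103+239+133+162+5+185 = 1005 → 03 ed.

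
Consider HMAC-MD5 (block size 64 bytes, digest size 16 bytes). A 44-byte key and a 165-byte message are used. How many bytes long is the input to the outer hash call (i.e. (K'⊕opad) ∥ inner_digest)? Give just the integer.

Key is 44 ≤ 64 bytes, zero-padded: |K'| = 64.
Outer input = (K'⊕opad) ∥ H(inner) → 64 + 16 = 80 bytes.

80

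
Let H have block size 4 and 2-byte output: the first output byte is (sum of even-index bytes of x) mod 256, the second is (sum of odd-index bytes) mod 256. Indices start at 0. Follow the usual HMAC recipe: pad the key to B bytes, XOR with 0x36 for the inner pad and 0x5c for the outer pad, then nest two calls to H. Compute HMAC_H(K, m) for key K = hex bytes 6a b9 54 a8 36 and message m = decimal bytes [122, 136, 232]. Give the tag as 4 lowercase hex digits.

5eae

Key hex bytes 6a b9 54 a8 36 is 5 bytes > B = 4, so hash it first: H(key) = f4 61, then zero-pad to 4 bytes: K' = f4 61 00 00.
K' ⊕ ipad = c2 57 36 36.  K' ⊕ opad = a8 3d 5c 5c.
Inner input = (K'⊕ipad) ∥ m = c2 57 36 36 ∥ 7a 88 e8.
Inner hash: even-index sum = 602 mod 256 = 90; odd-index sum = 277 mod 256 = 21 → 5a 15.
Outer input = (K'⊕opad) ∥ inner = a8 3d 5c 5c ∥ 5a 15.
Outer hash (tag): even-index sum = 350 mod 256 = 94; odd-index sum = 174 mod 256 = 174 → 5e ae.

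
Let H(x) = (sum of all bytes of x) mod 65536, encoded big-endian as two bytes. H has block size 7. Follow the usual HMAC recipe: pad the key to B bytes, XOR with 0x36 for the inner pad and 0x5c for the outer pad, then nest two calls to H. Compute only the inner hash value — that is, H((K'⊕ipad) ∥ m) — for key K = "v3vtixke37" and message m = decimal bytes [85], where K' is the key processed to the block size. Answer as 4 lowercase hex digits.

0230

Key "v3vtixke37" = 76 33 76 74 69 78 6b 65 33 37 is 10 bytes > B = 7, so hash it first: H(key) = 03 ae, then zero-pad to 7 bytes: K' = 03 ae 00 00 00 00 00.
K' ⊕ ipad = 35 98 36 36 36 36 36.
Inner input = 35 98 36 36 36 36 36 ∥ 55.
Inner hash: sum = 53+152+54+54+54+54+54+85 = 560 → 02 30.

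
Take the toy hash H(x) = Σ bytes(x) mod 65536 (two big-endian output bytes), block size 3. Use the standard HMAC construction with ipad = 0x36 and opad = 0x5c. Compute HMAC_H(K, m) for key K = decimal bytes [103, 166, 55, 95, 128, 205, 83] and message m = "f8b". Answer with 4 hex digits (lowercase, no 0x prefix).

Key decimal bytes [103, 166, 55, 95, 128, 205, 83] = 67 a6 37 5f 80 cd 53 is 7 bytes > B = 3, so hash it first: H(key) = 03 43, then zero-pad to 3 bytes: K' = 03 43 00.
K' ⊕ ipad = 35 75 36.  K' ⊕ opad = 5f 1f 5c.
Inner input = (K'⊕ipad) ∥ m = 35 75 36 ∥ 66 38 62.
Inner hash: sum = 53+117+54+102+56+98 = 480 → 01 e0.
Outer input = (K'⊕opad) ∥ inner = 5f 1f 5c ∥ 01 e0.
Outer hash (tag): sum = 95+31+92+1+224 = 443 → 01 bb.

01bb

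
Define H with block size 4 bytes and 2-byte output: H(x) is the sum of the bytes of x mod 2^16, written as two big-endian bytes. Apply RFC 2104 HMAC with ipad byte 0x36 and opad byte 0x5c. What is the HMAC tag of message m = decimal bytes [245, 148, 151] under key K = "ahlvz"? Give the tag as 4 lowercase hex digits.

0264

Key "ahlvz" = 61 68 6c 76 7a is 5 bytes > B = 4, so hash it first: H(key) = 02 25, then zero-pad to 4 bytes: K' = 02 25 00 00.
K' ⊕ ipad = 34 13 36 36.  K' ⊕ opad = 5e 79 5c 5c.
Inner input = (K'⊕ipad) ∥ m = 34 13 36 36 ∥ f5 94 97.
Inner hash: sum = 52+19+54+54+245+148+151 = 723 → 02 d3.
Outer input = (K'⊕opad) ∥ inner = 5e 79 5c 5c ∥ 02 d3.
Outer hash (tag): sum = 94+121+92+92+2+211 = 612 → 02 64.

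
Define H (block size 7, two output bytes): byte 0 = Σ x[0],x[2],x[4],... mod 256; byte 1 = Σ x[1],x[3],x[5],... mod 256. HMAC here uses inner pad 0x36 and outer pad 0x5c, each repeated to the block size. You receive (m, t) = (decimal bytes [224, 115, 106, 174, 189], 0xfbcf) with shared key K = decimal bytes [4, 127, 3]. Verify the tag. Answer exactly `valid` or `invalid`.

invalid

Key decimal bytes [4, 127, 3] = 04 7f 03 is 3 bytes ≤ B = 7; zero-pad to 7 bytes: K' = 04 7f 03 00 00 00 00.
K' ⊕ ipad = 32 49 35 36 36 36 36; K' ⊕ opad = 58 23 5f 5c 5c 5c 5c.
Inner hash: even-index sum = 500 mod 256 = 244; odd-index sum = 700 mod 256 = 188 → f4 bc.
Outer hash (recomputed tag): even-index sum = 555 mod 256 = 43; odd-index sum = 463 mod 256 = 207 → 2b cf.
Recomputed tag = 2bcf; claimed = fbcf → mismatch.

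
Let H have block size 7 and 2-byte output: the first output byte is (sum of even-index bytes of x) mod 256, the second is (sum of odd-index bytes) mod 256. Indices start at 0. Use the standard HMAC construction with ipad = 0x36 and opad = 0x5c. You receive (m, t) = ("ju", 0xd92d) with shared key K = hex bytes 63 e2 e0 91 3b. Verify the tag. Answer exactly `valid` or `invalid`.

invalid

Key hex bytes 63 e2 e0 91 3b is 5 bytes ≤ B = 7; zero-pad to 7 bytes: K' = 63 e2 e0 91 3b 00 00.
K' ⊕ ipad = 55 d4 d6 a7 0d 36 36; K' ⊕ opad = 3f be bc cd 67 5c 5c.
Inner hash: even-index sum = 483 mod 256 = 227; odd-index sum = 539 mod 256 = 27 → e3 1b.
Outer hash (recomputed tag): even-index sum = 473 mod 256 = 217; odd-index sum = 714 mod 256 = 202 → d9 ca.
Recomputed tag = d9ca; claimed = d92d → mismatch.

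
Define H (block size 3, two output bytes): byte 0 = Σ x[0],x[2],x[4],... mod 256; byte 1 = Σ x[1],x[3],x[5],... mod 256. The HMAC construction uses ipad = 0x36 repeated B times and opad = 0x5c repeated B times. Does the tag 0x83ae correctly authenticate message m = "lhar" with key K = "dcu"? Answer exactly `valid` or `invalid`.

valid

Key "dcu" = 64 63 75 is exactly B = 3 bytes: K' = 64 63 75.
K' ⊕ ipad = 52 55 43; K' ⊕ opad = 38 3f 29.
Inner hash: even-index sum = 367 mod 256 = 111; odd-index sum = 290 mod 256 = 34 → 6f 22.
Outer hash (recomputed tag): even-index sum = 131 mod 256 = 131; odd-index sum = 174 mod 256 = 174 → 83 ae.
Recomputed tag = 83ae; claimed = 83ae → match.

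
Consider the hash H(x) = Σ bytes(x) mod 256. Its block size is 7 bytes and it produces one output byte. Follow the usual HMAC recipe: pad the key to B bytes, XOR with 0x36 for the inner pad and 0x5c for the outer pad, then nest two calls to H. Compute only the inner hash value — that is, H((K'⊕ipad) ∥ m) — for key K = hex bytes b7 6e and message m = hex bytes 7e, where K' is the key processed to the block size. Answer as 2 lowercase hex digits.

Key hex bytes b7 6e is 2 bytes ≤ B = 7; zero-pad to 7 bytes: K' = b7 6e 00 00 00 00 00.
K' ⊕ ipad = 81 58 36 36 36 36 36.
Inner input = 81 58 36 36 36 36 36 ∥ 7e.
Inner hash: sum = 129+88+54+54+54+54+54+126 = 613; mod 256 = 101 → 65.

65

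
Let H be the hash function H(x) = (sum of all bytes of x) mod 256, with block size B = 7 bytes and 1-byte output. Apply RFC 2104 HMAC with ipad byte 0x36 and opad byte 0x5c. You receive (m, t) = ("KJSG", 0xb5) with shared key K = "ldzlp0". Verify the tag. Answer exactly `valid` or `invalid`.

Key "ldzlp0" = 6c 64 7a 6c 70 30 is 6 bytes ≤ B = 7; zero-pad to 7 bytes: K' = 6c 64 7a 6c 70 30 00.
K' ⊕ ipad = 5a 52 4c 5a 46 06 36; K' ⊕ opad = 30 38 26 30 2c 6c 5c.
Inner hash: sum = 90+82+76+90+70+6+54+75+74+83+71 = 771; mod 256 = 3 → 03.
Outer hash (recomputed tag): sum = 48+56+38+48+44+108+92+3 = 437; mod 256 = 181 → b5.
Recomputed tag = b5; claimed = b5 → match.

valid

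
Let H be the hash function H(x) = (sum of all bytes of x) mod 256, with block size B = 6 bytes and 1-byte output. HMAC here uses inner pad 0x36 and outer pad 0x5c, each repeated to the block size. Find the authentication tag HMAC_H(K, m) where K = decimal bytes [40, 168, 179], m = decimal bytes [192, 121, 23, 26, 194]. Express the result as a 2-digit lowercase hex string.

Key decimal bytes [40, 168, 179] = 28 a8 b3 is 3 bytes ≤ B = 6; zero-pad to 6 bytes: K' = 28 a8 b3 00 00 00.
K' ⊕ ipad = 1e 9e 85 36 36 36.  K' ⊕ opad = 74 f4 ef 5c 5c 5c.
Inner input = (K'⊕ipad) ∥ m = 1e 9e 85 36 36 36 ∥ c0 79 17 1a c2.
Inner hash: sum = 30+158+133+54+54+54+192+121+23+26+194 = 1039; mod 256 = 15 → 0f.
Outer input = (K'⊕opad) ∥ inner = 74 f4 ef 5c 5c 5c ∥ 0f.
Outer hash (tag): sum = 116+244+239+92+92+92+15 = 890; mod 256 = 122 → 7a.

7a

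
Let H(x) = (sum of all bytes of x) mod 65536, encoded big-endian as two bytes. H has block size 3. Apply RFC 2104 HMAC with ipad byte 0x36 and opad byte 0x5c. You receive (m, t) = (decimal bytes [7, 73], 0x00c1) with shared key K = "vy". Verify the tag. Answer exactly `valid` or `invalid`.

valid

Key "vy" = 76 79 is 2 bytes ≤ B = 3; zero-pad to 3 bytes: K' = 76 79 00.
K' ⊕ ipad = 40 4f 36; K' ⊕ opad = 2a 25 5c.
Inner hash: sum = 64+79+54+7+73 = 277 → 01 15.
Outer hash (recomputed tag): sum = 42+37+92+1+21 = 193 → 00 c1.
Recomputed tag = 00c1; claimed = 00c1 → match.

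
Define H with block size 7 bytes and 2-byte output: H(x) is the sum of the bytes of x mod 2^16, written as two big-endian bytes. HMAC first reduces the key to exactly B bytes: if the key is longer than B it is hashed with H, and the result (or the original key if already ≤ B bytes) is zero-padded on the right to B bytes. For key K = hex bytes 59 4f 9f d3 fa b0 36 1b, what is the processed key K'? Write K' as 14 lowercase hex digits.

04150000000000

|K| = 8 > B = 7, so first hash the key.
H(K): sum = 89+79+159+211+250+176+54+27 = 1045 → 04 15.
Zero-pad H(K) = 04 15 to 7 bytes: K' = 04 15 00 00 00 00 00.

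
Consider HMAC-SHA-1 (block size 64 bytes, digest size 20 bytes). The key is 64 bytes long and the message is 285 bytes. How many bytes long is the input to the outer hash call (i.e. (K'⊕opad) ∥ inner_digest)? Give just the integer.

Key is 64 ≤ 64 bytes, zero-padded: |K'| = 64.
Outer input = (K'⊕opad) ∥ H(inner) → 64 + 20 = 84 bytes.

84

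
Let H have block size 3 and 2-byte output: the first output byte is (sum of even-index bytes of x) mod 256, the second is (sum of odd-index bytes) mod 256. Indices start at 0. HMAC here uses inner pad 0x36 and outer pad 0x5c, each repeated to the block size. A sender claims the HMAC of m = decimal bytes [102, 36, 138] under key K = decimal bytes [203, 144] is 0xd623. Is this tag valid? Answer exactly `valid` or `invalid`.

Key decimal bytes [203, 144] = cb 90 is 2 bytes ≤ B = 3; zero-pad to 3 bytes: K' = cb 90 00.
K' ⊕ ipad = fd a6 36; K' ⊕ opad = 97 cc 5c.
Inner hash: even-index sum = 343 mod 256 = 87; odd-index sum = 406 mod 256 = 150 → 57 96.
Outer hash (recomputed tag): even-index sum = 393 mod 256 = 137; odd-index sum = 291 mod 256 = 35 → 89 23.
Recomputed tag = 8923; claimed = d623 → mismatch.

invalid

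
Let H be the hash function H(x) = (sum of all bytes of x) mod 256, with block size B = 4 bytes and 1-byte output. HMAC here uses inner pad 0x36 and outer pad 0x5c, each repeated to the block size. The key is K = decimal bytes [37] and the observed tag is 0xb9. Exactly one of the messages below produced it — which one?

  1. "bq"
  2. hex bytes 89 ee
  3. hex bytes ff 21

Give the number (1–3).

2

Key decimal bytes [37] = 25 is 1 byte ≤ B = 4; zero-pad to 4 bytes: K' = 25 00 00 00.
K' ⊕ ipad = 13 36 36 36; K' ⊕ opad = 79 5c 5c 5c.
m1: inner = H(13 36 36 36 62 71) = 88; tag = H(79 5c 5c 5c 88) = 15
m2: inner = H(13 36 36 36 89 ee) = 2c; tag = H(79 5c 5c 5c 2c) = b9 ← matches
m3: inner = H(13 36 36 36 ff 21) = d5; tag = H(79 5c 5c 5c d5) = 62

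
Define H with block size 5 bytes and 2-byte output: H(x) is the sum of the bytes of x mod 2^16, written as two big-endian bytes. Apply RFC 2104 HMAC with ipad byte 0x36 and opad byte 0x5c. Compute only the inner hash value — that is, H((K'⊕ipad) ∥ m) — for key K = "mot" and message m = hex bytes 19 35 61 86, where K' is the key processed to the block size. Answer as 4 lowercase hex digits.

Key "mot" = 6d 6f 74 is 3 bytes ≤ B = 5; zero-pad to 5 bytes: K' = 6d 6f 74 00 00.
K' ⊕ ipad = 5b 59 42 36 36.
Inner input = 5b 59 42 36 36 ∥ 19 35 61 86.
Inner hash: sum = 91+89+66+54+54+25+53+97+134 = 663 → 02 97.

0297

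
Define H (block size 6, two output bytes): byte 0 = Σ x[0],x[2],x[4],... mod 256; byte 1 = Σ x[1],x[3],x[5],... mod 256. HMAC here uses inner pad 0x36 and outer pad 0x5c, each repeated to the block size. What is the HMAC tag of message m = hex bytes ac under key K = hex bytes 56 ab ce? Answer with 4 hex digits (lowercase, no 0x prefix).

Key hex bytes 56 ab ce is 3 bytes ≤ B = 6; zero-pad to 6 bytes: K' = 56 ab ce 00 00 00.
K' ⊕ ipad = 60 9d f8 36 36 36.  K' ⊕ opad = 0a f7 92 5c 5c 5c.
Inner input = (K'⊕ipad) ∥ m = 60 9d f8 36 36 36 ∥ ac.
Inner hash: even-index sum = 570 mod 256 = 58; odd-index sum = 265 mod 256 = 9 → 3a 09.
Outer input = (K'⊕opad) ∥ inner = 0a f7 92 5c 5c 5c ∥ 3a 09.
Outer hash (tag): even-index sum = 306 mod 256 = 50; odd-index sum = 440 mod 256 = 184 → 32 b8.

32b8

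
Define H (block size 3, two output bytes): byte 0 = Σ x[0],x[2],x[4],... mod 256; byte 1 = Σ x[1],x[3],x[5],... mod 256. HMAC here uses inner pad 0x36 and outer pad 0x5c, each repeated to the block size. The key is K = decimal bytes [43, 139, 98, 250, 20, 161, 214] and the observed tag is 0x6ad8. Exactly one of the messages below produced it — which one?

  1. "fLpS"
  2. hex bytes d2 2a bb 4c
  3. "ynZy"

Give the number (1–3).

Key decimal bytes [43, 139, 98, 250, 20, 161, 214] = 2b 8b 62 fa 14 a1 d6 is 7 bytes > B = 3, so hash it first: H(key) = 77 26, then zero-pad to 3 bytes: K' = 77 26 00.
K' ⊕ ipad = 41 10 36; K' ⊕ opad = 2b 7a 5c.
m1: inner = H(41 10 36 66 4c 70 53) = 16 e6; tag = H(2b 7a 5c 16 e6) = 6d90
m2: inner = H(41 10 36 d2 2a bb 4c) = ed 9d; tag = H(2b 7a 5c ed 9d) = 2467
m3: inner = H(41 10 36 79 6e 5a 79) = 5e e3; tag = H(2b 7a 5c 5e e3) = 6ad8 ← matches

3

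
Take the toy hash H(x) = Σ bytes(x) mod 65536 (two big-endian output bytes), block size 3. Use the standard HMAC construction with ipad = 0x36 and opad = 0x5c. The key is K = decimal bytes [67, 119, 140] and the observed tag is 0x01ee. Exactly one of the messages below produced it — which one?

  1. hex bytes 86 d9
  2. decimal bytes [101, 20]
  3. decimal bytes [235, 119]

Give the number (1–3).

3

Key decimal bytes [67, 119, 140] = 43 77 8c is exactly B = 3 bytes: K' = 43 77 8c.
K' ⊕ ipad = 75 41 ba; K' ⊕ opad = 1f 2b d0.
m1: inner = H(75 41 ba 86 d9) = 02 cf; tag = H(1f 2b d0 02 cf) = 01eb
m2: inner = H(75 41 ba 65 14) = 01 e9; tag = H(1f 2b d0 01 e9) = 0204
m3: inner = H(75 41 ba eb 77) = 02 d2; tag = H(1f 2b d0 02 d2) = 01ee ← matches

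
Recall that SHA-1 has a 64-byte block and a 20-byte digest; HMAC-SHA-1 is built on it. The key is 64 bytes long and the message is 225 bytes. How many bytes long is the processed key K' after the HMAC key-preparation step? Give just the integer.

Key is 64 ≤ 64 bytes, zero-padded: |K'| = 64.

64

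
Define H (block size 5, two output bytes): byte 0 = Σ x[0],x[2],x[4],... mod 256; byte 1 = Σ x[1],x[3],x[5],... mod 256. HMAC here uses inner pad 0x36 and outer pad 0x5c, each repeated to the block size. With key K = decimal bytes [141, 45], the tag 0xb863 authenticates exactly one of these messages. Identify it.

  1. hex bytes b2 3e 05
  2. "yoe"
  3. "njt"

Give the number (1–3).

Key decimal bytes [141, 45] = 8d 2d is 2 bytes ≤ B = 5; zero-pad to 5 bytes: K' = 8d 2d 00 00 00.
K' ⊕ ipad = bb 1b 36 36 36; K' ⊕ opad = d1 71 5c 5c 5c.
m1: inner = H(bb 1b 36 36 36 b2 3e 05) = 65 08; tag = H(d1 71 5c 5c 5c 65 08) = 9132
m2: inner = H(bb 1b 36 36 36 79 6f 65) = 96 2f; tag = H(d1 71 5c 5c 5c 96 2f) = b863 ← matches
m3: inner = H(bb 1b 36 36 36 6e 6a 74) = 91 33; tag = H(d1 71 5c 5c 5c 91 33) = bc5e

2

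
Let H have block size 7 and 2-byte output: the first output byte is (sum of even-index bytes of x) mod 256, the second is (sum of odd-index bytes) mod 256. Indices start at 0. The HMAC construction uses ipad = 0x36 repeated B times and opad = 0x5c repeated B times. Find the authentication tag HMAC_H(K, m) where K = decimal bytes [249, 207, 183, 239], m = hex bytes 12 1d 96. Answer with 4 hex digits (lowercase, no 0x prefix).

Key decimal bytes [249, 207, 183, 239] = f9 cf b7 ef is 4 bytes ≤ B = 7; zero-pad to 7 bytes: K' = f9 cf b7 ef 00 00 00.
K' ⊕ ipad = cf f9 81 d9 36 36 36.  K' ⊕ opad = a5 93 eb b3 5c 5c 5c.
Inner input = (K'⊕ipad) ∥ m = cf f9 81 d9 36 36 36 ∥ 12 1d 96.
Inner hash: even-index sum = 473 mod 256 = 217; odd-index sum = 688 mod 256 = 176 → d9 b0.
Outer input = (K'⊕opad) ∥ inner = a5 93 eb b3 5c 5c 5c ∥ d9 b0.
Outer hash (tag): even-index sum = 760 mod 256 = 248; odd-index sum = 635 mod 256 = 123 → f8 7b.

f87b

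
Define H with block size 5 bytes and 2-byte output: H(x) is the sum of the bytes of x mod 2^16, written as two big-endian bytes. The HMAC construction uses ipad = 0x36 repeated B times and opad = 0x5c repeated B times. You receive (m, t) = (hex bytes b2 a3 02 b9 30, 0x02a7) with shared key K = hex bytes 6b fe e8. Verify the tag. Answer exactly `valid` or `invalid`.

Key hex bytes 6b fe e8 is 3 bytes ≤ B = 5; zero-pad to 5 bytes: K' = 6b fe e8 00 00.
K' ⊕ ipad = 5d c8 de 36 36; K' ⊕ opad = 37 a2 b4 5c 5c.
Inner hash: sum = 93+200+222+54+54+178+163+2+185+48 = 1199 → 04 af.
Outer hash (recomputed tag): sum = 55+162+180+92+92+4+175 = 760 → 02 f8.
Recomputed tag = 02f8; claimed = 02a7 → mismatch.

invalid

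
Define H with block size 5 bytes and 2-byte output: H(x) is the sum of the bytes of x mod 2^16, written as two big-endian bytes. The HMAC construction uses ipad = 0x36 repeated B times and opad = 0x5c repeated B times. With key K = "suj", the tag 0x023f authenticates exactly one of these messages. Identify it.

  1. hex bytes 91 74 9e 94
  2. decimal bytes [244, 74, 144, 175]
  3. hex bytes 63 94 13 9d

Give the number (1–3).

Key "suj" = 73 75 6a is 3 bytes ≤ B = 5; zero-pad to 5 bytes: K' = 73 75 6a 00 00.
K' ⊕ ipad = 45 43 5c 36 36; K' ⊕ opad = 2f 29 36 5c 5c.
m1: inner = H(45 43 5c 36 36 91 74 9e 94) = 03 87; tag = H(2f 29 36 5c 5c 03 87) = 01d0
m2: inner = H(45 43 5c 36 36 f4 4a 90 af) = 03 cd; tag = H(2f 29 36 5c 5c 03 cd) = 0216
m3: inner = H(45 43 5c 36 36 63 94 13 9d) = 02 f7; tag = H(2f 29 36 5c 5c 02 f7) = 023f ← matches

3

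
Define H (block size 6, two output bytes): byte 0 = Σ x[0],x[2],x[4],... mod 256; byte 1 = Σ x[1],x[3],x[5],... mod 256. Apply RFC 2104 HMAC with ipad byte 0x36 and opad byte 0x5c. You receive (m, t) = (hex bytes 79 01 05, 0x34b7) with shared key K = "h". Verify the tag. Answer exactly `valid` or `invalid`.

valid

Key "h" = 68 is 1 byte ≤ B = 6; zero-pad to 6 bytes: K' = 68 00 00 00 00 00.
K' ⊕ ipad = 5e 36 36 36 36 36; K' ⊕ opad = 34 5c 5c 5c 5c 5c.
Inner hash: even-index sum = 328 mod 256 = 72; odd-index sum = 163 mod 256 = 163 → 48 a3.
Outer hash (recomputed tag): even-index sum = 308 mod 256 = 52; odd-index sum = 439 mod 256 = 183 → 34 b7.
Recomputed tag = 34b7; claimed = 34b7 → match.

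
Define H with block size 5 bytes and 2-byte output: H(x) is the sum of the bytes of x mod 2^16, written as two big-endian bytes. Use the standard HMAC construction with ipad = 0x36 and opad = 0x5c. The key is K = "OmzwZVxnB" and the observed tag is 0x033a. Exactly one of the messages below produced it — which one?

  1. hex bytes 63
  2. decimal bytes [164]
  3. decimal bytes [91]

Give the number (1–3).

1

Key "OmzwZVxnB" = 4f 6d 7a 77 5a 56 78 6e 42 is 9 bytes > B = 5, so hash it first: H(key) = 03 85, then zero-pad to 5 bytes: K' = 03 85 00 00 00.
K' ⊕ ipad = 35 b3 36 36 36; K' ⊕ opad = 5f d9 5c 5c 5c.
m1: inner = H(35 b3 36 36 36 63) = 01 ed; tag = H(5f d9 5c 5c 5c 01 ed) = 033a ← matches
m2: inner = H(35 b3 36 36 36 a4) = 02 2e; tag = H(5f d9 5c 5c 5c 02 2e) = 027c
m3: inner = H(35 b3 36 36 36 5b) = 01 e5; tag = H(5f d9 5c 5c 5c 01 e5) = 0332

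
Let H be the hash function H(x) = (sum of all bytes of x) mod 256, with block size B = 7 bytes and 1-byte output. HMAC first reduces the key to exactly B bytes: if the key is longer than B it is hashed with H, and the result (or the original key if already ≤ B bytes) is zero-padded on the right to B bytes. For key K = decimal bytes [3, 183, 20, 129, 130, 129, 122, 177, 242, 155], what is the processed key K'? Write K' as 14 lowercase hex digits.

|K| = 10 > B = 7, so first hash the key.
H(K): sum = 3+183+20+129+130+129+122+177+242+155 = 1290; mod 256 = 10 → 0a.
Zero-pad H(K) = 0a to 7 bytes: K' = 0a 00 00 00 00 00 00.

0a000000000000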